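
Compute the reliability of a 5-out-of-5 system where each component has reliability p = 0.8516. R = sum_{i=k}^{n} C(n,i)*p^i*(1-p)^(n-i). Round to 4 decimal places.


k = 5, n = 5, p = 0.8516
i=5: C(5,5)=1 * 0.8516^5 * 0.1484^0 = 0.4479
R = sum of terms = 0.4479

0.4479


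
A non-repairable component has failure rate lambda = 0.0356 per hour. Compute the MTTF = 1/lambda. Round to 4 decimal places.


lambda = 0.0356
MTTF = 1 / 0.0356
MTTF = 28.0899

28.0899


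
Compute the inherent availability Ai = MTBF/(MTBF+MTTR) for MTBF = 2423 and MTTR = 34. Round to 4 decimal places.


MTBF = 2423
MTTR = 34
MTBF + MTTR = 2457
Ai = 2423 / 2457
Ai = 0.9862

0.9862


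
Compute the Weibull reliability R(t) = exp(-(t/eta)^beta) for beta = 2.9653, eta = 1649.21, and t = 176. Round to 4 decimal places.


beta = 2.9653, eta = 1649.21, t = 176
t/eta = 176 / 1649.21 = 0.1067
(t/eta)^beta = 0.1067^2.9653 = 0.0013
R(t) = exp(-0.0013)
R(t) = 0.9987

0.9987


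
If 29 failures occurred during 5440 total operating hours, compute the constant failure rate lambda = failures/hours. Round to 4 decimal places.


failures = 29
total_hours = 5440
lambda = 29 / 5440
lambda = 0.0053

0.0053


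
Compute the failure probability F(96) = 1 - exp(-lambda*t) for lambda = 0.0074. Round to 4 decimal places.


lambda = 0.0074, t = 96
lambda * t = 0.7104
exp(-0.7104) = 0.4914
F(t) = 1 - 0.4914
F(t) = 0.5086

0.5086


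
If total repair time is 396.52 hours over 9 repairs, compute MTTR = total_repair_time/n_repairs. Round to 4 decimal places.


total_repair_time = 396.52
n_repairs = 9
MTTR = 396.52 / 9
MTTR = 44.0578

44.0578


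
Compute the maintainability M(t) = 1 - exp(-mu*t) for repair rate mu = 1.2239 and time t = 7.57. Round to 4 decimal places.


mu = 1.2239, t = 7.57
mu * t = 1.2239 * 7.57 = 9.2649
exp(-9.2649) = 0.0001
M(t) = 1 - 0.0001
M(t) = 0.9999

0.9999


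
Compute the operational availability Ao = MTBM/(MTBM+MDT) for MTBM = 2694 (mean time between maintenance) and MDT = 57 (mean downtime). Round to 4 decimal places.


MTBM = 2694
MDT = 57
MTBM + MDT = 2751
Ao = 2694 / 2751
Ao = 0.9793

0.9793


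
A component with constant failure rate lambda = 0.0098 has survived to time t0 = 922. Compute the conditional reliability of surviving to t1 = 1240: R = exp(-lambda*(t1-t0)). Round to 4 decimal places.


lambda = 0.0098
t0 = 922, t1 = 1240
t1 - t0 = 318
lambda * (t1-t0) = 0.0098 * 318 = 3.1164
R = exp(-3.1164)
R = 0.0443

0.0443


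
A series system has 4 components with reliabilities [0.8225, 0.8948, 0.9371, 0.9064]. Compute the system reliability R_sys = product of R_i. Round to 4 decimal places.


Components: [0.8225, 0.8948, 0.9371, 0.9064]
After component 1 (R=0.8225): product = 0.8225
After component 2 (R=0.8948): product = 0.736
After component 3 (R=0.9371): product = 0.6897
After component 4 (R=0.9064): product = 0.6251
R_sys = 0.6251

0.6251


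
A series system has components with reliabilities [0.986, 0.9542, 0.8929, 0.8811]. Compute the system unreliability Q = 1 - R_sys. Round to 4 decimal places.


Components: [0.986, 0.9542, 0.8929, 0.8811]
After component 1: product = 0.986
After component 2: product = 0.9408
After component 3: product = 0.8401
After component 4: product = 0.7402
R_sys = 0.7402
Q = 1 - 0.7402 = 0.2598

0.2598


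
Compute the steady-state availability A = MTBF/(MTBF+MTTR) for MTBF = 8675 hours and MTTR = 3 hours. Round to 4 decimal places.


MTBF = 8675
MTTR = 3
MTBF + MTTR = 8678
A = 8675 / 8678
A = 0.9997

0.9997


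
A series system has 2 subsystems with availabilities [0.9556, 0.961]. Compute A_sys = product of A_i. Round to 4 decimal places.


Subsystems: [0.9556, 0.961]
After subsystem 1 (A=0.9556): product = 0.9556
After subsystem 2 (A=0.961): product = 0.9183
A_sys = 0.9183

0.9183


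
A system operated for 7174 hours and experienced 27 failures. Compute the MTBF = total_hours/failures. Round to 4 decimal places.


total_hours = 7174
failures = 27
MTBF = 7174 / 27
MTBF = 265.7037

265.7037


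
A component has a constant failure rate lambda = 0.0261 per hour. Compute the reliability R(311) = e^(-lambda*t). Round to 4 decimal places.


lambda = 0.0261
t = 311
lambda * t = 8.1171
R(t) = e^(-8.1171)
R(t) = 0.0003

0.0003


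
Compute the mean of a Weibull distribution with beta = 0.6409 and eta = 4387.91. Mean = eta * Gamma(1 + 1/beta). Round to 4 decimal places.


beta = 0.6409, eta = 4387.91
1/beta = 1.5603
1 + 1/beta = 2.5603
Gamma(2.5603) = 1.3881
Mean = 4387.91 * 1.3881
Mean = 6091.0683

6091.0683


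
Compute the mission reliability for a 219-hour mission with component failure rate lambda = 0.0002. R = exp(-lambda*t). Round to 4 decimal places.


lambda = 0.0002
mission_time = 219
lambda * t = 0.0002 * 219 = 0.0438
R = exp(-0.0438)
R = 0.9571

0.9571


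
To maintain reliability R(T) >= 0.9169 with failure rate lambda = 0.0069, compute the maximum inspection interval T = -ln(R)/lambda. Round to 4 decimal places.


R_target = 0.9169
lambda = 0.0069
-ln(0.9169) = 0.0868
T = 0.0868 / 0.0069
T = 12.5735

12.5735


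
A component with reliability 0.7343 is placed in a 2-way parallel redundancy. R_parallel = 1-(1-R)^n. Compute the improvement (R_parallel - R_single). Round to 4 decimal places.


R_single = 0.7343, n = 2
1 - R_single = 0.2657
(1 - R_single)^n = 0.2657^2 = 0.0706
R_parallel = 1 - 0.0706 = 0.9294
Improvement = 0.9294 - 0.7343
Improvement = 0.1951

0.1951


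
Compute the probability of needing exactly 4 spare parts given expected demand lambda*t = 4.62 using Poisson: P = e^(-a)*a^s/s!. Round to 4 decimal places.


a = 4.62, s = 4
e^(-a) = e^(-4.62) = 0.0099
a^s = 4.62^4 = 455.5834
s! = 24
P = 0.0099 * 455.5834 / 24
P = 0.187

0.187


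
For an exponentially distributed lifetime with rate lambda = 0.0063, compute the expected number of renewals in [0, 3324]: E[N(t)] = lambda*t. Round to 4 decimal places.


lambda = 0.0063
t = 3324
E[N(t)] = lambda * t
E[N(t)] = 0.0063 * 3324
E[N(t)] = 20.9412

20.9412


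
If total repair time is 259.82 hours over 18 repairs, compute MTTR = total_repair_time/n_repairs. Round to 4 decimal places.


total_repair_time = 259.82
n_repairs = 18
MTTR = 259.82 / 18
MTTR = 14.4344

14.4344


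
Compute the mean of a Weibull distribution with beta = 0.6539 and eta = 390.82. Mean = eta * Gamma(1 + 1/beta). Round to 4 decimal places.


beta = 0.6539, eta = 390.82
1/beta = 1.5293
1 + 1/beta = 2.5293
Gamma(2.5293) = 1.3573
Mean = 390.82 * 1.3573
Mean = 530.4532

530.4532


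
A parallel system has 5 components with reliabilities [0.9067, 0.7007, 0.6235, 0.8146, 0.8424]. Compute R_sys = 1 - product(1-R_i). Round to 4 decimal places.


Components: [0.9067, 0.7007, 0.6235, 0.8146, 0.8424]
(1 - 0.9067) = 0.0933, running product = 0.0933
(1 - 0.7007) = 0.2993, running product = 0.0279
(1 - 0.6235) = 0.3765, running product = 0.0105
(1 - 0.8146) = 0.1854, running product = 0.0019
(1 - 0.8424) = 0.1576, running product = 0.0003
Product of (1-R_i) = 0.0003
R_sys = 1 - 0.0003 = 0.9997

0.9997


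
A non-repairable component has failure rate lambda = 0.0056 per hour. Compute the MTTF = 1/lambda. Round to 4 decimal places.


lambda = 0.0056
MTTF = 1 / 0.0056
MTTF = 178.5714

178.5714


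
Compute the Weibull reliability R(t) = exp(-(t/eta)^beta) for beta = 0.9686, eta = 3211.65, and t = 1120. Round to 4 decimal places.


beta = 0.9686, eta = 3211.65, t = 1120
t/eta = 1120 / 3211.65 = 0.3487
(t/eta)^beta = 0.3487^0.9686 = 0.3605
R(t) = exp(-0.3605)
R(t) = 0.6974

0.6974


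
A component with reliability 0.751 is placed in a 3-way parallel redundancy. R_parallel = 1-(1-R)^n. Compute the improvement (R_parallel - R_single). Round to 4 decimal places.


R_single = 0.751, n = 3
1 - R_single = 0.249
(1 - R_single)^n = 0.249^3 = 0.0154
R_parallel = 1 - 0.0154 = 0.9846
Improvement = 0.9846 - 0.751
Improvement = 0.2336

0.2336


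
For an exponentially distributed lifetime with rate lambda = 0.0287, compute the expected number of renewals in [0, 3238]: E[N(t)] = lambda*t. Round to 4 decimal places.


lambda = 0.0287
t = 3238
E[N(t)] = lambda * t
E[N(t)] = 0.0287 * 3238
E[N(t)] = 92.9306

92.9306


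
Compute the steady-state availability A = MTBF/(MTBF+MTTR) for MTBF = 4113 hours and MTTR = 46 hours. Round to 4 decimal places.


MTBF = 4113
MTTR = 46
MTBF + MTTR = 4159
A = 4113 / 4159
A = 0.9889

0.9889


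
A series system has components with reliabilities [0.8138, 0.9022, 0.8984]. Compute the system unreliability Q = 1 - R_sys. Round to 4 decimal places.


Components: [0.8138, 0.9022, 0.8984]
After component 1: product = 0.8138
After component 2: product = 0.7342
After component 3: product = 0.6596
R_sys = 0.6596
Q = 1 - 0.6596 = 0.3404

0.3404


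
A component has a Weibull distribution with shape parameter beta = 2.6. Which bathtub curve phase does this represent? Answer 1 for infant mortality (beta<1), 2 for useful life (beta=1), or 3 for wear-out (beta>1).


beta = 2.6
Compare beta to 1:
beta < 1 => infant mortality (phase 1)
beta = 1 => useful life (phase 2)
beta > 1 => wear-out (phase 3)
Since beta = 2.6, this is wear-out (increasing failure rate)
Phase = 3

3


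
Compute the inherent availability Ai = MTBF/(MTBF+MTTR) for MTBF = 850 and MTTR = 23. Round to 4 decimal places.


MTBF = 850
MTTR = 23
MTBF + MTTR = 873
Ai = 850 / 873
Ai = 0.9737

0.9737


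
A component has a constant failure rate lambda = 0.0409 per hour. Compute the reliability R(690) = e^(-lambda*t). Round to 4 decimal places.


lambda = 0.0409
t = 690
lambda * t = 28.221
R(t) = e^(-28.221)
R(t) = 0.0

0.0


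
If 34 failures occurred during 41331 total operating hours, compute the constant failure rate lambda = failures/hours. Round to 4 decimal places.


failures = 34
total_hours = 41331
lambda = 34 / 41331
lambda = 0.0008

0.0008


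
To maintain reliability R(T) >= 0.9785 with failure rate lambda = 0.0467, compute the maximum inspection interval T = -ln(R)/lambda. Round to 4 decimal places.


R_target = 0.9785
lambda = 0.0467
-ln(0.9785) = 0.0217
T = 0.0217 / 0.0467
T = 0.4654

0.4654


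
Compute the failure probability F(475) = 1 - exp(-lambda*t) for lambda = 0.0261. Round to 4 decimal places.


lambda = 0.0261, t = 475
lambda * t = 12.3975
exp(-12.3975) = 0.0
F(t) = 1 - 0.0
F(t) = 1.0

1.0


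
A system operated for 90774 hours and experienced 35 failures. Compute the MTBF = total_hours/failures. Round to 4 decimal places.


total_hours = 90774
failures = 35
MTBF = 90774 / 35
MTBF = 2593.5429

2593.5429


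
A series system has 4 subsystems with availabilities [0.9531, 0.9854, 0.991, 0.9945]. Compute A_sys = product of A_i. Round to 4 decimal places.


Subsystems: [0.9531, 0.9854, 0.991, 0.9945]
After subsystem 1 (A=0.9531): product = 0.9531
After subsystem 2 (A=0.9854): product = 0.9392
After subsystem 3 (A=0.991): product = 0.9307
After subsystem 4 (A=0.9945): product = 0.9256
A_sys = 0.9256

0.9256


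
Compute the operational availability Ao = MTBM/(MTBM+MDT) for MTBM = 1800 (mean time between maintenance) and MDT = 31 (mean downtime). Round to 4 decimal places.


MTBM = 1800
MDT = 31
MTBM + MDT = 1831
Ao = 1800 / 1831
Ao = 0.9831

0.9831


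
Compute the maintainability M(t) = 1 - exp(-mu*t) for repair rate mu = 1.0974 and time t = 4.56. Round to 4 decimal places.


mu = 1.0974, t = 4.56
mu * t = 1.0974 * 4.56 = 5.0041
exp(-5.0041) = 0.0067
M(t) = 1 - 0.0067
M(t) = 0.9933

0.9933


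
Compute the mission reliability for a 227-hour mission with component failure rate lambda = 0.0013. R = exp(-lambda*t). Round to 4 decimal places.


lambda = 0.0013
mission_time = 227
lambda * t = 0.0013 * 227 = 0.2951
R = exp(-0.2951)
R = 0.7445

0.7445


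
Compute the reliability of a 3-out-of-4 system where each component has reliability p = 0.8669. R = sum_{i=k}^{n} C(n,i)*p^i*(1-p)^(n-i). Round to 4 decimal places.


k = 3, n = 4, p = 0.8669
i=3: C(4,3)=4 * 0.8669^3 * 0.1331^1 = 0.3469
i=4: C(4,4)=1 * 0.8669^4 * 0.1331^0 = 0.5648
R = sum of terms = 0.9116

0.9116


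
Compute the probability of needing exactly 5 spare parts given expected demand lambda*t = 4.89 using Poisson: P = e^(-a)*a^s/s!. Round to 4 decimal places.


a = 4.89, s = 5
e^(-a) = e^(-4.89) = 0.0075
a^s = 4.89^5 = 2796.0459
s! = 120
P = 0.0075 * 2796.0459 / 120
P = 0.1753

0.1753


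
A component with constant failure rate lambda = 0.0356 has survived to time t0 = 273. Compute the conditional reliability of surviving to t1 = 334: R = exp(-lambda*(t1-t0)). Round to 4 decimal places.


lambda = 0.0356
t0 = 273, t1 = 334
t1 - t0 = 61
lambda * (t1-t0) = 0.0356 * 61 = 2.1716
R = exp(-2.1716)
R = 0.114

0.114


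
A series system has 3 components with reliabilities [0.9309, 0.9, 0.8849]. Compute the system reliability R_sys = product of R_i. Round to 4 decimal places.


Components: [0.9309, 0.9, 0.8849]
After component 1 (R=0.9309): product = 0.9309
After component 2 (R=0.9): product = 0.8378
After component 3 (R=0.8849): product = 0.7414
R_sys = 0.7414

0.7414


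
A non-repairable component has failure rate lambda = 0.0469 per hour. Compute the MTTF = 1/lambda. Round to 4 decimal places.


lambda = 0.0469
MTTF = 1 / 0.0469
MTTF = 21.322

21.322


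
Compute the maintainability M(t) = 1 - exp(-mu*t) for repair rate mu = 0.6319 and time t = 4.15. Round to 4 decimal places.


mu = 0.6319, t = 4.15
mu * t = 0.6319 * 4.15 = 2.6224
exp(-2.6224) = 0.0726
M(t) = 1 - 0.0726
M(t) = 0.9274

0.9274


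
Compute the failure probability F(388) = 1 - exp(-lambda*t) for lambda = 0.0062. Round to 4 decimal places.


lambda = 0.0062, t = 388
lambda * t = 2.4056
exp(-2.4056) = 0.0902
F(t) = 1 - 0.0902
F(t) = 0.9098

0.9098


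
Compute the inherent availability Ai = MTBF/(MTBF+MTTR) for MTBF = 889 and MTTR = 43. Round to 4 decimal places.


MTBF = 889
MTTR = 43
MTBF + MTTR = 932
Ai = 889 / 932
Ai = 0.9539

0.9539


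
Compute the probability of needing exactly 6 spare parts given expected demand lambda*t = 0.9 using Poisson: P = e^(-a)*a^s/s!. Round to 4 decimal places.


a = 0.9, s = 6
e^(-a) = e^(-0.9) = 0.4066
a^s = 0.9^6 = 0.5314
s! = 720
P = 0.4066 * 0.5314 / 720
P = 0.0003

0.0003


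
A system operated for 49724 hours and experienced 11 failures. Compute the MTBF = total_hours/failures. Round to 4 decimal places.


total_hours = 49724
failures = 11
MTBF = 49724 / 11
MTBF = 4520.3636

4520.3636


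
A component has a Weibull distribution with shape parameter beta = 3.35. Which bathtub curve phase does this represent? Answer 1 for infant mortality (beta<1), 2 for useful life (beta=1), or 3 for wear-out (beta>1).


beta = 3.35
Compare beta to 1:
beta < 1 => infant mortality (phase 1)
beta = 1 => useful life (phase 2)
beta > 1 => wear-out (phase 3)
Since beta = 3.35, this is wear-out (increasing failure rate)
Phase = 3

3


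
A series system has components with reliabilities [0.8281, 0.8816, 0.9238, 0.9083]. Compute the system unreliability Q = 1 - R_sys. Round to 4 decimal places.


Components: [0.8281, 0.8816, 0.9238, 0.9083]
After component 1: product = 0.8281
After component 2: product = 0.7301
After component 3: product = 0.6744
After component 4: product = 0.6126
R_sys = 0.6126
Q = 1 - 0.6126 = 0.3874

0.3874


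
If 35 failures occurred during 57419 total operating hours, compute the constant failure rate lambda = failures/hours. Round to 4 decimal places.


failures = 35
total_hours = 57419
lambda = 35 / 57419
lambda = 0.0006

0.0006


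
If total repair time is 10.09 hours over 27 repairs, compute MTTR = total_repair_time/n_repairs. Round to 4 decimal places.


total_repair_time = 10.09
n_repairs = 27
MTTR = 10.09 / 27
MTTR = 0.3737

0.3737


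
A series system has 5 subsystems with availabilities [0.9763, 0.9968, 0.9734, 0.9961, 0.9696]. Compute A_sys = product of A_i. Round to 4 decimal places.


Subsystems: [0.9763, 0.9968, 0.9734, 0.9961, 0.9696]
After subsystem 1 (A=0.9763): product = 0.9763
After subsystem 2 (A=0.9968): product = 0.9732
After subsystem 3 (A=0.9734): product = 0.9473
After subsystem 4 (A=0.9961): product = 0.9436
After subsystem 5 (A=0.9696): product = 0.9149
A_sys = 0.9149

0.9149


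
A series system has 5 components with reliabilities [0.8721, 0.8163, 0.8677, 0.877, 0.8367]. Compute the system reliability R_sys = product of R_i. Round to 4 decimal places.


Components: [0.8721, 0.8163, 0.8677, 0.877, 0.8367]
After component 1 (R=0.8721): product = 0.8721
After component 2 (R=0.8163): product = 0.7119
After component 3 (R=0.8677): product = 0.6177
After component 4 (R=0.877): product = 0.5417
After component 5 (R=0.8367): product = 0.4533
R_sys = 0.4533

0.4533


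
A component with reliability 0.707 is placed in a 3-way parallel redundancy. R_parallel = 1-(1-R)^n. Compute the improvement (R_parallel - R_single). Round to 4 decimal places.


R_single = 0.707, n = 3
1 - R_single = 0.293
(1 - R_single)^n = 0.293^3 = 0.0252
R_parallel = 1 - 0.0252 = 0.9748
Improvement = 0.9748 - 0.707
Improvement = 0.2678

0.2678


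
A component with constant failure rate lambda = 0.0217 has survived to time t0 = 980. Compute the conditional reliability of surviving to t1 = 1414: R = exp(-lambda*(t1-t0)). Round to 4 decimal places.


lambda = 0.0217
t0 = 980, t1 = 1414
t1 - t0 = 434
lambda * (t1-t0) = 0.0217 * 434 = 9.4178
R = exp(-9.4178)
R = 0.0001

0.0001


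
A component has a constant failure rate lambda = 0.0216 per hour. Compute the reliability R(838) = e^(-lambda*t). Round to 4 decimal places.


lambda = 0.0216
t = 838
lambda * t = 18.1008
R(t) = e^(-18.1008)
R(t) = 0.0

0.0


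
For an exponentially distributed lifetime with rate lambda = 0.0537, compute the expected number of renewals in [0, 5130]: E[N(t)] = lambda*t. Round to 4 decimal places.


lambda = 0.0537
t = 5130
E[N(t)] = lambda * t
E[N(t)] = 0.0537 * 5130
E[N(t)] = 275.481

275.481


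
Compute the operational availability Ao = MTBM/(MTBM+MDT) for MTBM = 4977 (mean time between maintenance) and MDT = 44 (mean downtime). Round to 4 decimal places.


MTBM = 4977
MDT = 44
MTBM + MDT = 5021
Ao = 4977 / 5021
Ao = 0.9912

0.9912


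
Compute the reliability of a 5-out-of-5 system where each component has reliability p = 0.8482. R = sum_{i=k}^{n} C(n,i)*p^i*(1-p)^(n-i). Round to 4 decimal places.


k = 5, n = 5, p = 0.8482
i=5: C(5,5)=1 * 0.8482^5 * 0.1518^0 = 0.439
R = sum of terms = 0.439

0.439


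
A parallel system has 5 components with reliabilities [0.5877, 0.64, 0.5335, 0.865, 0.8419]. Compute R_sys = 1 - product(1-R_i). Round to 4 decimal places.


Components: [0.5877, 0.64, 0.5335, 0.865, 0.8419]
(1 - 0.5877) = 0.4123, running product = 0.4123
(1 - 0.64) = 0.36, running product = 0.1484
(1 - 0.5335) = 0.4665, running product = 0.0692
(1 - 0.865) = 0.135, running product = 0.0093
(1 - 0.8419) = 0.1581, running product = 0.0015
Product of (1-R_i) = 0.0015
R_sys = 1 - 0.0015 = 0.9985

0.9985


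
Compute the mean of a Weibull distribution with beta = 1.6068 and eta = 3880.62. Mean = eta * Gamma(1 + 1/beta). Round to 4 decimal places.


beta = 1.6068, eta = 3880.62
1/beta = 0.6224
1 + 1/beta = 1.6224
Gamma(1.6224) = 0.8962
Mean = 3880.62 * 0.8962
Mean = 3477.9191

3477.9191


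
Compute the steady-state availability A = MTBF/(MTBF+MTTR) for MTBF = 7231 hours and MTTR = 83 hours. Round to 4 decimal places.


MTBF = 7231
MTTR = 83
MTBF + MTTR = 7314
A = 7231 / 7314
A = 0.9887

0.9887


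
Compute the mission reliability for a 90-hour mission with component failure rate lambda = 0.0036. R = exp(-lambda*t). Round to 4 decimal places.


lambda = 0.0036
mission_time = 90
lambda * t = 0.0036 * 90 = 0.324
R = exp(-0.324)
R = 0.7233

0.7233


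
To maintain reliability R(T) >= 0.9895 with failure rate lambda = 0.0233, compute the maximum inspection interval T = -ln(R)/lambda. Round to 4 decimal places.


R_target = 0.9895
lambda = 0.0233
-ln(0.9895) = 0.0106
T = 0.0106 / 0.0233
T = 0.453

0.453


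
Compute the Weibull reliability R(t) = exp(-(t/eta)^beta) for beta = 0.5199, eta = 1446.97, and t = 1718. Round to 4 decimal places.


beta = 0.5199, eta = 1446.97, t = 1718
t/eta = 1718 / 1446.97 = 1.1873
(t/eta)^beta = 1.1873^0.5199 = 1.0934
R(t) = exp(-1.0934)
R(t) = 0.3351

0.3351


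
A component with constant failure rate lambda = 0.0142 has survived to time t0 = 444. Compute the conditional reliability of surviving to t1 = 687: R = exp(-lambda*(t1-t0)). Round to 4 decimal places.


lambda = 0.0142
t0 = 444, t1 = 687
t1 - t0 = 243
lambda * (t1-t0) = 0.0142 * 243 = 3.4506
R = exp(-3.4506)
R = 0.0317

0.0317


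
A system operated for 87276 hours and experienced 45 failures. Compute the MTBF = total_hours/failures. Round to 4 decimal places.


total_hours = 87276
failures = 45
MTBF = 87276 / 45
MTBF = 1939.4667

1939.4667


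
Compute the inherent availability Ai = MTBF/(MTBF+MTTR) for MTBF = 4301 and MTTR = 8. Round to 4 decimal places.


MTBF = 4301
MTTR = 8
MTBF + MTTR = 4309
Ai = 4301 / 4309
Ai = 0.9981

0.9981


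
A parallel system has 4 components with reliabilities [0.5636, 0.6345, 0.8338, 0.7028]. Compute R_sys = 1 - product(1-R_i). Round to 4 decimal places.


Components: [0.5636, 0.6345, 0.8338, 0.7028]
(1 - 0.5636) = 0.4364, running product = 0.4364
(1 - 0.6345) = 0.3655, running product = 0.1595
(1 - 0.8338) = 0.1662, running product = 0.0265
(1 - 0.7028) = 0.2972, running product = 0.0079
Product of (1-R_i) = 0.0079
R_sys = 1 - 0.0079 = 0.9921

0.9921


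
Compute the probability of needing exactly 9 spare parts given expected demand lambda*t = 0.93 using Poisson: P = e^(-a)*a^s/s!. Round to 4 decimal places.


a = 0.93, s = 9
e^(-a) = e^(-0.93) = 0.3946
a^s = 0.93^9 = 0.5204
s! = 362880
P = 0.3946 * 0.5204 / 362880
P = 0.0

0.0


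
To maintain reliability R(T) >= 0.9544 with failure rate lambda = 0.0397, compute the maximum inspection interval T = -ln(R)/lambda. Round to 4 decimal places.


R_target = 0.9544
lambda = 0.0397
-ln(0.9544) = 0.0467
T = 0.0467 / 0.0397
T = 1.1756

1.1756


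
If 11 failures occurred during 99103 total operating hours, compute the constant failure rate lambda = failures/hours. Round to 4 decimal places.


failures = 11
total_hours = 99103
lambda = 11 / 99103
lambda = 0.0001

0.0001


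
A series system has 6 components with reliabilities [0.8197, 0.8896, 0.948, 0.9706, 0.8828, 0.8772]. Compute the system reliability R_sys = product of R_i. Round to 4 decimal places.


Components: [0.8197, 0.8896, 0.948, 0.9706, 0.8828, 0.8772]
After component 1 (R=0.8197): product = 0.8197
After component 2 (R=0.8896): product = 0.7292
After component 3 (R=0.948): product = 0.6913
After component 4 (R=0.9706): product = 0.671
After component 5 (R=0.8828): product = 0.5923
After component 6 (R=0.8772): product = 0.5196
R_sys = 0.5196

0.5196


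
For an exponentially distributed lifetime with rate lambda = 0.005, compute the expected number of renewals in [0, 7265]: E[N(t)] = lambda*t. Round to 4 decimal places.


lambda = 0.005
t = 7265
E[N(t)] = lambda * t
E[N(t)] = 0.005 * 7265
E[N(t)] = 36.325

36.325


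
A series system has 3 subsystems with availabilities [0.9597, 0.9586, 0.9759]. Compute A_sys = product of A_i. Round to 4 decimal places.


Subsystems: [0.9597, 0.9586, 0.9759]
After subsystem 1 (A=0.9597): product = 0.9597
After subsystem 2 (A=0.9586): product = 0.92
After subsystem 3 (A=0.9759): product = 0.8978
A_sys = 0.8978

0.8978


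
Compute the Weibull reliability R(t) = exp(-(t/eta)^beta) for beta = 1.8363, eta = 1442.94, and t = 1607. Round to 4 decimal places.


beta = 1.8363, eta = 1442.94, t = 1607
t/eta = 1607 / 1442.94 = 1.1137
(t/eta)^beta = 1.1137^1.8363 = 1.2187
R(t) = exp(-1.2187)
R(t) = 0.2956

0.2956


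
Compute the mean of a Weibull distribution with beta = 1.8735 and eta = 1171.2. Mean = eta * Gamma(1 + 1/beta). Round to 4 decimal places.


beta = 1.8735, eta = 1171.2
1/beta = 0.5338
1 + 1/beta = 1.5338
Gamma(1.5338) = 0.8878
Mean = 1171.2 * 0.8878
Mean = 1039.7767

1039.7767


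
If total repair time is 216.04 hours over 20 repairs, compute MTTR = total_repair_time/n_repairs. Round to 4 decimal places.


total_repair_time = 216.04
n_repairs = 20
MTTR = 216.04 / 20
MTTR = 10.802

10.802


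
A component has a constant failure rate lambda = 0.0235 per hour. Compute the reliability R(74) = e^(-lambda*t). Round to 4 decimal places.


lambda = 0.0235
t = 74
lambda * t = 1.739
R(t) = e^(-1.739)
R(t) = 0.1757

0.1757


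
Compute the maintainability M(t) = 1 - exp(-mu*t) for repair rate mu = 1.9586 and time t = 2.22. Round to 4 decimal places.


mu = 1.9586, t = 2.22
mu * t = 1.9586 * 2.22 = 4.3481
exp(-4.3481) = 0.0129
M(t) = 1 - 0.0129
M(t) = 0.9871

0.9871


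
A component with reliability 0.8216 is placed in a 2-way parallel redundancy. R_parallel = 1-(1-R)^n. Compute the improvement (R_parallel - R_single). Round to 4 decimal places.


R_single = 0.8216, n = 2
1 - R_single = 0.1784
(1 - R_single)^n = 0.1784^2 = 0.0318
R_parallel = 1 - 0.0318 = 0.9682
Improvement = 0.9682 - 0.8216
Improvement = 0.1466

0.1466


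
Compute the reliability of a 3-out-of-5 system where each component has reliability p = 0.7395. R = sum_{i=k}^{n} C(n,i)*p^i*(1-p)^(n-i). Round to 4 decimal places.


k = 3, n = 5, p = 0.7395
i=3: C(5,3)=10 * 0.7395^3 * 0.2605^2 = 0.2744
i=4: C(5,4)=5 * 0.7395^4 * 0.2605^1 = 0.3895
i=5: C(5,5)=1 * 0.7395^5 * 0.2605^0 = 0.2212
R = sum of terms = 0.8851

0.8851


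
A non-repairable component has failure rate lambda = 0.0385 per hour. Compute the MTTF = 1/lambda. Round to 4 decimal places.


lambda = 0.0385
MTTF = 1 / 0.0385
MTTF = 25.974

25.974


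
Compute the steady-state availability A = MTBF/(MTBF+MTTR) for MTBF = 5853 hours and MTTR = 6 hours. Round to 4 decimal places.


MTBF = 5853
MTTR = 6
MTBF + MTTR = 5859
A = 5853 / 5859
A = 0.999

0.999


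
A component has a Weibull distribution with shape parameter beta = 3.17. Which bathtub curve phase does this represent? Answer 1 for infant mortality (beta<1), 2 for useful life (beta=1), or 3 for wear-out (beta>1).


beta = 3.17
Compare beta to 1:
beta < 1 => infant mortality (phase 1)
beta = 1 => useful life (phase 2)
beta > 1 => wear-out (phase 3)
Since beta = 3.17, this is wear-out (increasing failure rate)
Phase = 3

3


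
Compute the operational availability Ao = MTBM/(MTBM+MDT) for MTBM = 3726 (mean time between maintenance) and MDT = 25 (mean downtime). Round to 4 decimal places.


MTBM = 3726
MDT = 25
MTBM + MDT = 3751
Ao = 3726 / 3751
Ao = 0.9933

0.9933


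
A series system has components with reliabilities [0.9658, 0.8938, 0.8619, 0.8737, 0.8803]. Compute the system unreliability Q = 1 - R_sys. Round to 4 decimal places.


Components: [0.9658, 0.8938, 0.8619, 0.8737, 0.8803]
After component 1: product = 0.9658
After component 2: product = 0.8632
After component 3: product = 0.744
After component 4: product = 0.6501
After component 5: product = 0.5722
R_sys = 0.5722
Q = 1 - 0.5722 = 0.4278

0.4278


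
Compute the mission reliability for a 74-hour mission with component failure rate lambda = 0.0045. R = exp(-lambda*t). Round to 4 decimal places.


lambda = 0.0045
mission_time = 74
lambda * t = 0.0045 * 74 = 0.333
R = exp(-0.333)
R = 0.7168

0.7168


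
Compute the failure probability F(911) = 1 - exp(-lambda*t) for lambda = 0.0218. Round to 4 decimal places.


lambda = 0.0218, t = 911
lambda * t = 19.8598
exp(-19.8598) = 0.0
F(t) = 1 - 0.0
F(t) = 1.0

1.0


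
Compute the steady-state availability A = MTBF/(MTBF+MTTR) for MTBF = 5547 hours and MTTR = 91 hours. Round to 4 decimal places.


MTBF = 5547
MTTR = 91
MTBF + MTTR = 5638
A = 5547 / 5638
A = 0.9839

0.9839


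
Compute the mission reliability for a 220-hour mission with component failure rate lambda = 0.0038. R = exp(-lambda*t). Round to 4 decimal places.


lambda = 0.0038
mission_time = 220
lambda * t = 0.0038 * 220 = 0.836
R = exp(-0.836)
R = 0.4334

0.4334


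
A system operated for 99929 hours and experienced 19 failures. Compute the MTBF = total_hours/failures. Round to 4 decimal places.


total_hours = 99929
failures = 19
MTBF = 99929 / 19
MTBF = 5259.4211

5259.4211


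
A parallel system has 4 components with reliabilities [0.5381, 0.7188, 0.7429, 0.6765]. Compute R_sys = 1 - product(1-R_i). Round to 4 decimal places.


Components: [0.5381, 0.7188, 0.7429, 0.6765]
(1 - 0.5381) = 0.4619, running product = 0.4619
(1 - 0.7188) = 0.2812, running product = 0.1299
(1 - 0.7429) = 0.2571, running product = 0.0334
(1 - 0.6765) = 0.3235, running product = 0.0108
Product of (1-R_i) = 0.0108
R_sys = 1 - 0.0108 = 0.9892

0.9892


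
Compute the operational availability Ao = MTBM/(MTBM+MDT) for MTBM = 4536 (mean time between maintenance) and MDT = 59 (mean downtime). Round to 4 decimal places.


MTBM = 4536
MDT = 59
MTBM + MDT = 4595
Ao = 4536 / 4595
Ao = 0.9872

0.9872


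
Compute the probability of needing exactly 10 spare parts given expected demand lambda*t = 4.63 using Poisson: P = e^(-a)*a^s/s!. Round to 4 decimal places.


a = 4.63, s = 10
e^(-a) = e^(-4.63) = 0.0098
a^s = 4.63^10 = 4526993.9092
s! = 3628800
P = 0.0098 * 4526993.9092 / 3628800
P = 0.0122

0.0122


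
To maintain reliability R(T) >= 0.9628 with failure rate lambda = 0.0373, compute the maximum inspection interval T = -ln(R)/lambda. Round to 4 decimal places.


R_target = 0.9628
lambda = 0.0373
-ln(0.9628) = 0.0379
T = 0.0379 / 0.0373
T = 1.0163

1.0163


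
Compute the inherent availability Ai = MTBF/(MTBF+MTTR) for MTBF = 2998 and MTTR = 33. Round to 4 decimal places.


MTBF = 2998
MTTR = 33
MTBF + MTTR = 3031
Ai = 2998 / 3031
Ai = 0.9891

0.9891


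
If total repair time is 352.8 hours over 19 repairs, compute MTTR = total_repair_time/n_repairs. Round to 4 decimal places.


total_repair_time = 352.8
n_repairs = 19
MTTR = 352.8 / 19
MTTR = 18.5684

18.5684


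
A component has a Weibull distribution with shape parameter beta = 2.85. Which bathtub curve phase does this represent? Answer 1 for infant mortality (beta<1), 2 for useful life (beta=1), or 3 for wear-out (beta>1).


beta = 2.85
Compare beta to 1:
beta < 1 => infant mortality (phase 1)
beta = 1 => useful life (phase 2)
beta > 1 => wear-out (phase 3)
Since beta = 2.85, this is wear-out (increasing failure rate)
Phase = 3

3


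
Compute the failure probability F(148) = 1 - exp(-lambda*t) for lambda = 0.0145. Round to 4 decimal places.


lambda = 0.0145, t = 148
lambda * t = 2.146
exp(-2.146) = 0.117
F(t) = 1 - 0.117
F(t) = 0.883

0.883


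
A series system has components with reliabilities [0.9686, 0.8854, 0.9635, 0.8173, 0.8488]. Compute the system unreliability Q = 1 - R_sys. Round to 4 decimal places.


Components: [0.9686, 0.8854, 0.9635, 0.8173, 0.8488]
After component 1: product = 0.9686
After component 2: product = 0.8576
After component 3: product = 0.8263
After component 4: product = 0.6753
After component 5: product = 0.5732
R_sys = 0.5732
Q = 1 - 0.5732 = 0.4268

0.4268


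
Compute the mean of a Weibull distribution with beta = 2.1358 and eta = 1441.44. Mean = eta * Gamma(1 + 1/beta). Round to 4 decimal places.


beta = 2.1358, eta = 1441.44
1/beta = 0.4682
1 + 1/beta = 1.4682
Gamma(1.4682) = 0.8856
Mean = 1441.44 * 0.8856
Mean = 1276.5705

1276.5705


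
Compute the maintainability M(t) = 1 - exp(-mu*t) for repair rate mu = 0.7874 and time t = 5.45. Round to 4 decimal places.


mu = 0.7874, t = 5.45
mu * t = 0.7874 * 5.45 = 4.2913
exp(-4.2913) = 0.0137
M(t) = 1 - 0.0137
M(t) = 0.9863

0.9863


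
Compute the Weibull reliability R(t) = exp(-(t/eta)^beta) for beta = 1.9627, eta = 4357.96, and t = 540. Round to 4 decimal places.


beta = 1.9627, eta = 4357.96, t = 540
t/eta = 540 / 4357.96 = 0.1239
(t/eta)^beta = 0.1239^1.9627 = 0.0166
R(t) = exp(-0.0166)
R(t) = 0.9835

0.9835


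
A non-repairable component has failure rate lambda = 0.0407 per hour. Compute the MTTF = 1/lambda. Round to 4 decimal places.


lambda = 0.0407
MTTF = 1 / 0.0407
MTTF = 24.57

24.57


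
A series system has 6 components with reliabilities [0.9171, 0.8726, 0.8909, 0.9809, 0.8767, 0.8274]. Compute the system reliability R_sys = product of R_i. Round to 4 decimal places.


Components: [0.9171, 0.8726, 0.8909, 0.9809, 0.8767, 0.8274]
After component 1 (R=0.9171): product = 0.9171
After component 2 (R=0.8726): product = 0.8003
After component 3 (R=0.8909): product = 0.713
After component 4 (R=0.9809): product = 0.6993
After component 5 (R=0.8767): product = 0.6131
After component 6 (R=0.8274): product = 0.5073
R_sys = 0.5073

0.5073


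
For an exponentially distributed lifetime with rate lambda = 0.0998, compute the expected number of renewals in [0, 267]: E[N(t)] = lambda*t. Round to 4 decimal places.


lambda = 0.0998
t = 267
E[N(t)] = lambda * t
E[N(t)] = 0.0998 * 267
E[N(t)] = 26.6466

26.6466


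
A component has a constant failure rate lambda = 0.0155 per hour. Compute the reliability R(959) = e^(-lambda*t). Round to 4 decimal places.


lambda = 0.0155
t = 959
lambda * t = 14.8645
R(t) = e^(-14.8645)
R(t) = 0.0

0.0


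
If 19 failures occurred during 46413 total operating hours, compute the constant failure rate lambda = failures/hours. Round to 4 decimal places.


failures = 19
total_hours = 46413
lambda = 19 / 46413
lambda = 0.0004

0.0004


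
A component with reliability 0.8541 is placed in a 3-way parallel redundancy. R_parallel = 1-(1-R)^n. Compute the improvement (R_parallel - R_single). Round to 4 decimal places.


R_single = 0.8541, n = 3
1 - R_single = 0.1459
(1 - R_single)^n = 0.1459^3 = 0.0031
R_parallel = 1 - 0.0031 = 0.9969
Improvement = 0.9969 - 0.8541
Improvement = 0.1428

0.1428


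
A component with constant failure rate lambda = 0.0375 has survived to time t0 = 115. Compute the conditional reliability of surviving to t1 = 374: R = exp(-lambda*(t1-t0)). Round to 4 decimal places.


lambda = 0.0375
t0 = 115, t1 = 374
t1 - t0 = 259
lambda * (t1-t0) = 0.0375 * 259 = 9.7125
R = exp(-9.7125)
R = 0.0001

0.0001


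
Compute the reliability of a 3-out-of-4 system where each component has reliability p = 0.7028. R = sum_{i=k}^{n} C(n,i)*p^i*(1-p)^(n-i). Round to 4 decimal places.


k = 3, n = 4, p = 0.7028
i=3: C(4,3)=4 * 0.7028^3 * 0.2972^1 = 0.4127
i=4: C(4,4)=1 * 0.7028^4 * 0.2972^0 = 0.244
R = sum of terms = 0.6566

0.6566


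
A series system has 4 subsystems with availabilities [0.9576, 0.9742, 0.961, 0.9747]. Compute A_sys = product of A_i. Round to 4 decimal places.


Subsystems: [0.9576, 0.9742, 0.961, 0.9747]
After subsystem 1 (A=0.9576): product = 0.9576
After subsystem 2 (A=0.9742): product = 0.9329
After subsystem 3 (A=0.961): product = 0.8965
After subsystem 4 (A=0.9747): product = 0.8738
A_sys = 0.8738

0.8738


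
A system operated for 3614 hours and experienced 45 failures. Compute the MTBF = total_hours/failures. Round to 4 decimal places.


total_hours = 3614
failures = 45
MTBF = 3614 / 45
MTBF = 80.3111

80.3111


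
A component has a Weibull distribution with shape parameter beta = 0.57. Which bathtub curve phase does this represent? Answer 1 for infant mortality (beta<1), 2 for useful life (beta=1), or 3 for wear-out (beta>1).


beta = 0.57
Compare beta to 1:
beta < 1 => infant mortality (phase 1)
beta = 1 => useful life (phase 2)
beta > 1 => wear-out (phase 3)
Since beta = 0.57, this is infant mortality (decreasing failure rate)
Phase = 1

1


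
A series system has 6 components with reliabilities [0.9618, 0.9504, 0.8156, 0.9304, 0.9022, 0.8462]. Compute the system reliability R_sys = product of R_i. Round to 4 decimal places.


Components: [0.9618, 0.9504, 0.8156, 0.9304, 0.9022, 0.8462]
After component 1 (R=0.9618): product = 0.9618
After component 2 (R=0.9504): product = 0.9141
After component 3 (R=0.8156): product = 0.7455
After component 4 (R=0.9304): product = 0.6936
After component 5 (R=0.9022): product = 0.6258
After component 6 (R=0.8462): product = 0.5296
R_sys = 0.5296

0.5296


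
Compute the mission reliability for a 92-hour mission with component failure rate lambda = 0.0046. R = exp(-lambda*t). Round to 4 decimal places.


lambda = 0.0046
mission_time = 92
lambda * t = 0.0046 * 92 = 0.4232
R = exp(-0.4232)
R = 0.6549

0.6549


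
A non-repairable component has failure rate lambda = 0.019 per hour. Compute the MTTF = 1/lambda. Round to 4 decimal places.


lambda = 0.019
MTTF = 1 / 0.019
MTTF = 52.6316

52.6316


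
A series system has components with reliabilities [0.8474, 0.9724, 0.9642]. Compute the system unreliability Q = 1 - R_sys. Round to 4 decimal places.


Components: [0.8474, 0.9724, 0.9642]
After component 1: product = 0.8474
After component 2: product = 0.824
After component 3: product = 0.7945
R_sys = 0.7945
Q = 1 - 0.7945 = 0.2055

0.2055


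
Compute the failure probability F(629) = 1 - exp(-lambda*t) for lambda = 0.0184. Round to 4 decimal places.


lambda = 0.0184, t = 629
lambda * t = 11.5736
exp(-11.5736) = 0.0
F(t) = 1 - 0.0
F(t) = 1.0

1.0


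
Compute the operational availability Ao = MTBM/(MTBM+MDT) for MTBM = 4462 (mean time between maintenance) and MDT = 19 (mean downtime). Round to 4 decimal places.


MTBM = 4462
MDT = 19
MTBM + MDT = 4481
Ao = 4462 / 4481
Ao = 0.9958

0.9958


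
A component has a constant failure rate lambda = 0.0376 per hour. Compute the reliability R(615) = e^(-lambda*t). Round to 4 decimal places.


lambda = 0.0376
t = 615
lambda * t = 23.124
R(t) = e^(-23.124)
R(t) = 0.0

0.0


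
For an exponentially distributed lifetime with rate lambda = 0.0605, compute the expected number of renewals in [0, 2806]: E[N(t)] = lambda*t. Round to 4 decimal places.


lambda = 0.0605
t = 2806
E[N(t)] = lambda * t
E[N(t)] = 0.0605 * 2806
E[N(t)] = 169.763

169.763


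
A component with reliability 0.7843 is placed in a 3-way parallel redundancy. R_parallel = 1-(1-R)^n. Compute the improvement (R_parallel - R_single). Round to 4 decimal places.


R_single = 0.7843, n = 3
1 - R_single = 0.2157
(1 - R_single)^n = 0.2157^3 = 0.01
R_parallel = 1 - 0.01 = 0.99
Improvement = 0.99 - 0.7843
Improvement = 0.2057

0.2057


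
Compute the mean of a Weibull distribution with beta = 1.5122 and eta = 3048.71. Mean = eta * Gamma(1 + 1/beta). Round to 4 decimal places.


beta = 1.5122, eta = 3048.71
1/beta = 0.6613
1 + 1/beta = 1.6613
Gamma(1.6613) = 0.9019
Mean = 3048.71 * 0.9019
Mean = 2749.5517

2749.5517


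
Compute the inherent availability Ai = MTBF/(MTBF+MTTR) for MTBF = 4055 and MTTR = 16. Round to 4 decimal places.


MTBF = 4055
MTTR = 16
MTBF + MTTR = 4071
Ai = 4055 / 4071
Ai = 0.9961

0.9961


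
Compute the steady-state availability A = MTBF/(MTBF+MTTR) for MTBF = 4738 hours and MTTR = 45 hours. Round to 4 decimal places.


MTBF = 4738
MTTR = 45
MTBF + MTTR = 4783
A = 4738 / 4783
A = 0.9906

0.9906


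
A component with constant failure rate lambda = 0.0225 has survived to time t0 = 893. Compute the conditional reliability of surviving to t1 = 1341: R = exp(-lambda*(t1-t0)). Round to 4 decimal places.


lambda = 0.0225
t0 = 893, t1 = 1341
t1 - t0 = 448
lambda * (t1-t0) = 0.0225 * 448 = 10.08
R = exp(-10.08)
R = 0.0

0.0


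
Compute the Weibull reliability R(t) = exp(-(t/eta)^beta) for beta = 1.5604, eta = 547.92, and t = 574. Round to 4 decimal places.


beta = 1.5604, eta = 547.92, t = 574
t/eta = 574 / 547.92 = 1.0476
(t/eta)^beta = 1.0476^1.5604 = 1.0753
R(t) = exp(-1.0753)
R(t) = 0.3412

0.3412


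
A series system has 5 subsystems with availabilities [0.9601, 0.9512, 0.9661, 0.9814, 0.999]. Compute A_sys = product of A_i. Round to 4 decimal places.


Subsystems: [0.9601, 0.9512, 0.9661, 0.9814, 0.999]
After subsystem 1 (A=0.9601): product = 0.9601
After subsystem 2 (A=0.9512): product = 0.9132
After subsystem 3 (A=0.9661): product = 0.8823
After subsystem 4 (A=0.9814): product = 0.8659
After subsystem 5 (A=0.999): product = 0.865
A_sys = 0.865

0.865
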